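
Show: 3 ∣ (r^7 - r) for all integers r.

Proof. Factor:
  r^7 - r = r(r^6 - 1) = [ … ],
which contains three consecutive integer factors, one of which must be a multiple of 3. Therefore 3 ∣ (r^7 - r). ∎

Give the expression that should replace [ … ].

(r - 1)r(r + 1)(r^4 + r^2 + 1)

r^6 - 1 = (r^2 - 1)(r^4 + r^2 + 1), and r^2 - 1 = (r-1)(r+1).
So r(r^6 - 1) = (r - 1)r(r + 1)(r^4 + r^2 + 1).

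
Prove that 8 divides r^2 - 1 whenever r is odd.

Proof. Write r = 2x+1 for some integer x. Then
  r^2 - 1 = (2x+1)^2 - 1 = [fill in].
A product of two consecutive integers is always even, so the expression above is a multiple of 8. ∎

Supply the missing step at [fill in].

4x(x + 1)

(2x+1)^2 - 1 = 4x^2 + 4x + 1 - 1 = 4x^2 + 4x = 4x(x+1).
Since x and x+1 are consecutive, x(x+1) is even, and 4·(even) is a multiple of 8.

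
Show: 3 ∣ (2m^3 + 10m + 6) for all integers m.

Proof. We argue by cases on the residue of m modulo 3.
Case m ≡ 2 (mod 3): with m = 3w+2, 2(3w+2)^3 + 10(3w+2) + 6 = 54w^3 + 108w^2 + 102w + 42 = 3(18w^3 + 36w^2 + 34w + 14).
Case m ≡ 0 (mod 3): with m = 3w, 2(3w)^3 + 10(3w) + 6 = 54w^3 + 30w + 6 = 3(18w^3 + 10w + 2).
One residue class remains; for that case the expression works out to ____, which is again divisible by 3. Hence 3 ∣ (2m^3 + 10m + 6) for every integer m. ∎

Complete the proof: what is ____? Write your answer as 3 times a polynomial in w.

The residues treated are {2, 0}, so the missing case is m ≡ 1 (mod 3); write m = 3w+1.
Then 2(3w+1)^3 + 10(3w+1) + 6 = 54w^3 + 54w^2 + 48w + 18 = 3(18w^3 + 18w^2 + 16w + 6).

3(18w^3 + 18w^2 + 16w + 6)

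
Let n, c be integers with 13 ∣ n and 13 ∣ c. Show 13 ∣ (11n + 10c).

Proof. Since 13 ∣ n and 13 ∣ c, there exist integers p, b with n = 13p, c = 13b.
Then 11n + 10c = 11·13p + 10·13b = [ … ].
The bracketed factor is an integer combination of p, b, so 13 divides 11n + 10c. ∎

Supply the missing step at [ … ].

Pull the common 13 out of every term: 11·13p + 10·13b = 13(10b + 11p).
10b + 11p is an integer, which exhibits the divisibility.

13(10b + 11p)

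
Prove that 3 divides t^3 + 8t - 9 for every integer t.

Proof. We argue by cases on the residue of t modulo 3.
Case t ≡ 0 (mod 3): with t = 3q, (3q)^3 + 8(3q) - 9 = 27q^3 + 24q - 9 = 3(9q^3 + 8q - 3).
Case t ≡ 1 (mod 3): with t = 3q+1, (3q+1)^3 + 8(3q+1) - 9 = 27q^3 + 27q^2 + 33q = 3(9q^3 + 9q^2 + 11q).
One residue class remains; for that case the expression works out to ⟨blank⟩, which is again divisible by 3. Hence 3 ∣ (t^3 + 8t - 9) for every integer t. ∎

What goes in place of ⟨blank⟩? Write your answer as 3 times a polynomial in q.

3(9q^3 + 18q^2 + 20q + 5)

Only t ≡ 2 (mod 3) is unaccounted for. Put t = 3q+2:
(3q+2)^3 + 8(3q+2) - 9 expands to 27q^3 + 54q^2 + 60q + 15,
and factoring out 3 leaves 3(9q^3 + 18q^2 + 20q + 5).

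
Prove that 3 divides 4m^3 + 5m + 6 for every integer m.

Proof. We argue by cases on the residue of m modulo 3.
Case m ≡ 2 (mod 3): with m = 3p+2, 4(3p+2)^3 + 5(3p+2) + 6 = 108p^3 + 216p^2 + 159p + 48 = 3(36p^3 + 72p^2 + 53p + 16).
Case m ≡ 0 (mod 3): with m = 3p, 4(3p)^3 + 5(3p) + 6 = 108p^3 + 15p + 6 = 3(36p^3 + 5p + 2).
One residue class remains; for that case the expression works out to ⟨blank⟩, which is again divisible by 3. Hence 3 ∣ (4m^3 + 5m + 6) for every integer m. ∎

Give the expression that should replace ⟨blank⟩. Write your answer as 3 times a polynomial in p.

The residues treated are {2, 0}, so the missing case is m ≡ 1 (mod 3); write m = 3p+1.
Then 4(3p+1)^3 + 5(3p+1) + 6 = 108p^3 + 108p^2 + 51p + 15 = 3(36p^3 + 36p^2 + 17p + 5).

3(36p^3 + 36p^2 + 17p + 5)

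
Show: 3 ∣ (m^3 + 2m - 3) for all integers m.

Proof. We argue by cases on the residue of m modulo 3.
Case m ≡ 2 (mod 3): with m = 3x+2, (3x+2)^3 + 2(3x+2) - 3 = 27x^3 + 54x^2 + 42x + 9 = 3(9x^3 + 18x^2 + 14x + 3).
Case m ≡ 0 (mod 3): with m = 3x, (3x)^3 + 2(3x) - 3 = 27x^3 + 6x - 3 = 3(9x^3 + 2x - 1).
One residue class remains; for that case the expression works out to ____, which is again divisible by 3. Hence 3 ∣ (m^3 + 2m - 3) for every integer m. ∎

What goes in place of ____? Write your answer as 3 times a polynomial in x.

3(9x^3 + 9x^2 + 5x)

The residues treated are {2, 0}, so the missing case is m ≡ 1 (mod 3); write m = 3x+1.
Then (3x+1)^3 + 2(3x+1) - 3 = 27x^3 + 27x^2 + 15x = 3(9x^3 + 9x^2 + 5x).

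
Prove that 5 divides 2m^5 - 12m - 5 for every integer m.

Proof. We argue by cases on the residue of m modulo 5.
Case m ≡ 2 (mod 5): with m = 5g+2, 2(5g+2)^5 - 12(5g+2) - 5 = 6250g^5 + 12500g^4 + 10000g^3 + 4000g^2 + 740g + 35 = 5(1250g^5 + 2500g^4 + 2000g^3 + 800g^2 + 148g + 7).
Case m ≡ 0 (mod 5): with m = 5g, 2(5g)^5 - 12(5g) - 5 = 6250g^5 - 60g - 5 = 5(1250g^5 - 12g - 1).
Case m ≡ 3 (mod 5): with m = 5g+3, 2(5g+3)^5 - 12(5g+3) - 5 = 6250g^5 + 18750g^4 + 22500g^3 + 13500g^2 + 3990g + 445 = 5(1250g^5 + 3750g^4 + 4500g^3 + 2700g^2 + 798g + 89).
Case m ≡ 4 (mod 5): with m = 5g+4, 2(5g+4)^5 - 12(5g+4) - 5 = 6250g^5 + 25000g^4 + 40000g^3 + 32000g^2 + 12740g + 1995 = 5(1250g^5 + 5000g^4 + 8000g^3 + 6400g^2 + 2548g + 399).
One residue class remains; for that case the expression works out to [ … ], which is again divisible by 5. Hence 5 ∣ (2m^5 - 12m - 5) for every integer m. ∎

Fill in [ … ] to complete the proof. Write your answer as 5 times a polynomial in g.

The residues treated are {2, 0, 3, 4}, so the missing case is m ≡ 1 (mod 5); write m = 5g+1.
Then 2(5g+1)^5 - 12(5g+1) - 5 = 6250g^5 + 6250g^4 + 2500g^3 + 500g^2 - 10g - 15 = 5(1250g^5 + 1250g^4 + 500g^3 + 100g^2 - 2g - 3).

5(1250g^5 + 1250g^4 + 500g^3 + 100g^2 - 2g - 3)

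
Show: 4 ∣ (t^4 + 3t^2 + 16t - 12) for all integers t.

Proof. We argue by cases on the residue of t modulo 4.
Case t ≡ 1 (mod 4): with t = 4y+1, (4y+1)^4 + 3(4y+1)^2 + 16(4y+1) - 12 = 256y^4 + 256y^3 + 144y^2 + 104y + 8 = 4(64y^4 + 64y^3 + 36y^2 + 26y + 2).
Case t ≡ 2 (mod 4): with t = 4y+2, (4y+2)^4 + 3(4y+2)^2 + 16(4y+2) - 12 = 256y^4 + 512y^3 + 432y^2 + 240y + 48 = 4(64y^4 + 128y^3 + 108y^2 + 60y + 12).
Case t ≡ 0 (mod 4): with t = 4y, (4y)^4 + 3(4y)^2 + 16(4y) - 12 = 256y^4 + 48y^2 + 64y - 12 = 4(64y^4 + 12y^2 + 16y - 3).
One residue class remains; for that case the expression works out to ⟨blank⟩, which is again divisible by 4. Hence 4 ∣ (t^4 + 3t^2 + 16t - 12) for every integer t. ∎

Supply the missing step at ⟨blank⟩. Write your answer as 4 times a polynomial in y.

4(64y^4 + 192y^3 + 228y^2 + 142y + 36)

Only t ≡ 3 (mod 4) is unaccounted for. Put t = 4y+3:
(4y+3)^4 + 3(4y+3)^2 + 16(4y+3) - 12 expands to 256y^4 + 768y^3 + 912y^2 + 568y + 144,
and factoring out 4 leaves 4(64y^4 + 192y^3 + 228y^2 + 142y + 36).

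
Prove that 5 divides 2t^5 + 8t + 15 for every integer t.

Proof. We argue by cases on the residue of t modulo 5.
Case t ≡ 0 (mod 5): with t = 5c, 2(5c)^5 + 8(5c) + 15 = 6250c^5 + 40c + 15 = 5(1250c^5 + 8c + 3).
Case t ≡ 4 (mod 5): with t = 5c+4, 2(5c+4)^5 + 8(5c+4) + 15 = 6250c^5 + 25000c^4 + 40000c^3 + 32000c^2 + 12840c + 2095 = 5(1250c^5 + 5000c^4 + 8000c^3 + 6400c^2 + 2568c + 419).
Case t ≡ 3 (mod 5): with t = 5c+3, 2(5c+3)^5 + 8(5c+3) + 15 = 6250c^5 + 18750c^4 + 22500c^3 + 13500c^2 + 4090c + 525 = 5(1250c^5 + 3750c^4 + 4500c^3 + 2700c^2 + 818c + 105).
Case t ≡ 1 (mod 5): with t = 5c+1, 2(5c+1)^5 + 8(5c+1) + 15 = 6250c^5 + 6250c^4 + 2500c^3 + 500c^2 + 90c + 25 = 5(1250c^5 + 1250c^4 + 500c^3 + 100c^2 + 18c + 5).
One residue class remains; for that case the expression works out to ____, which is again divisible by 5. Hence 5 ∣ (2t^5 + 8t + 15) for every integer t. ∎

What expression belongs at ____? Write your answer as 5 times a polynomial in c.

5(1250c^5 + 2500c^4 + 2000c^3 + 800c^2 + 168c + 19)

Only t ≡ 2 (mod 5) is unaccounted for. Put t = 5c+2:
2(5c+2)^5 + 8(5c+2) + 15 expands to 6250c^5 + 12500c^4 + 10000c^3 + 4000c^2 + 840c + 95,
and factoring out 5 leaves 5(1250c^5 + 2500c^4 + 2000c^3 + 800c^2 + 168c + 19).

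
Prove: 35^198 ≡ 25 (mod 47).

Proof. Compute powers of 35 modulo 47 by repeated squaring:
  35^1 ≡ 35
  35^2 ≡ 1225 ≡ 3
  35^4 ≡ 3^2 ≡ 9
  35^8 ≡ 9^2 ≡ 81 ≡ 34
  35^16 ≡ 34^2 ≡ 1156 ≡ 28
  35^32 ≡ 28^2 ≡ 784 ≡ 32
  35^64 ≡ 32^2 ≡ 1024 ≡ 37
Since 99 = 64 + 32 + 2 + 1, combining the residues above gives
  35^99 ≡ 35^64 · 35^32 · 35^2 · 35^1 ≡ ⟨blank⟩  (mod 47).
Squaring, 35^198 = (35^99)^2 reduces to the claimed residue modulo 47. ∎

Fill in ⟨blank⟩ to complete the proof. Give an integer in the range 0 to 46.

5

35^64 · 35^32 · 35^2 · 35^1 ≡ 37 · 32 · 3 · 35 = 124320.
124320 mod 47 = 5, so 35^99 ≡ 5 (mod 47).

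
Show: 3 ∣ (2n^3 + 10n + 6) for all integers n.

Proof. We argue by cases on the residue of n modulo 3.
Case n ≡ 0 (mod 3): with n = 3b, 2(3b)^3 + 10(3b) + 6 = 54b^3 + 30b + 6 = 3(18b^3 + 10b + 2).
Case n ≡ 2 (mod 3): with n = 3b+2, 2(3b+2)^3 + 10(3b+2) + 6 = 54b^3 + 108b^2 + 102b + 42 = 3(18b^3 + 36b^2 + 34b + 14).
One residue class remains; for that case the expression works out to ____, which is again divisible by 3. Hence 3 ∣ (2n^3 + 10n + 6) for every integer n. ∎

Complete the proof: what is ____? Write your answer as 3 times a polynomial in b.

3(18b^3 + 18b^2 + 16b + 6)

The residues treated are {0, 2}, so the missing case is n ≡ 1 (mod 3); write n = 3b+1.
Then 2(3b+1)^3 + 10(3b+1) + 6 = 54b^3 + 54b^2 + 48b + 18 = 3(18b^3 + 18b^2 + 16b + 6).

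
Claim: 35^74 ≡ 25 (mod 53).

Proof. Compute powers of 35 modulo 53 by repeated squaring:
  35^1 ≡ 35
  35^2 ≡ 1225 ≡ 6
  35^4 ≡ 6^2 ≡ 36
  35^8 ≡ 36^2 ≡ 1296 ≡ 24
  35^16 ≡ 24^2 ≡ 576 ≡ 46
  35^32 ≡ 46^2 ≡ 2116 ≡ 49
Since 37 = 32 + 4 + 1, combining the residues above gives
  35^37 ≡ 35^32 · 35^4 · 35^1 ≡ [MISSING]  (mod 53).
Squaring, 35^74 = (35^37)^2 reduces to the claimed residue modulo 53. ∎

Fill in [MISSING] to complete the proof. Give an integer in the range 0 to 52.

48

35^32 · 35^4 · 35^1 ≡ 49 · 36 · 35 = 61740.
61740 mod 53 = 48, so 35^37 ≡ 48 (mod 53).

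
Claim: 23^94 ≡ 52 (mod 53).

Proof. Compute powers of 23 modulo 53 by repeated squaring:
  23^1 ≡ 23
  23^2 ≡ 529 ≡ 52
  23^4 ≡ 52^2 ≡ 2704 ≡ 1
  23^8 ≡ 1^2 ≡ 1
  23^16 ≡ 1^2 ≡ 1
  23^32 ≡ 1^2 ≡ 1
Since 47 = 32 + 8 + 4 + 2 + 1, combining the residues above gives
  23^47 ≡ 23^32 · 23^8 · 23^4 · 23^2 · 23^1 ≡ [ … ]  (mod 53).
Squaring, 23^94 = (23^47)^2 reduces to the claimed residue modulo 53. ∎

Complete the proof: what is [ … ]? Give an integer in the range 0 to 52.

30

23^32 · 23^8 · 23^4 · 23^2 · 23^1 ≡ 1 · 1 · 1 · 52 · 23 = 1196.
1196 mod 53 = 30, so 23^47 ≡ 30 (mod 53).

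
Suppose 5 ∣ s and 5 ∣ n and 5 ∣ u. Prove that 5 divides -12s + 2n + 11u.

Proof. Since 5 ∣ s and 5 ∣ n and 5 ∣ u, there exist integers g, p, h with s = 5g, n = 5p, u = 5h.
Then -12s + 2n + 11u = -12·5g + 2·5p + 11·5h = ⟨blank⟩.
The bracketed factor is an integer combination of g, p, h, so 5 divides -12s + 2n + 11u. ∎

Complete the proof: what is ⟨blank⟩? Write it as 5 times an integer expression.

5(-12g + 11h + 2p)

Pull the common 5 out of every term: -12·5g + 2·5p + 11·5h = 5(-12g + 11h + 2p).
-12g + 11h + 2p is an integer, which exhibits the divisibility.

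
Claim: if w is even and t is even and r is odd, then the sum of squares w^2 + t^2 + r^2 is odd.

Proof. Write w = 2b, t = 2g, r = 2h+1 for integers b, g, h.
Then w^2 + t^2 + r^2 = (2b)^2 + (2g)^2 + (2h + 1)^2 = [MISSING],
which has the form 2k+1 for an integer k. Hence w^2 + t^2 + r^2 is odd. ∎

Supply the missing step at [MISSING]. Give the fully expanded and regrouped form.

2(2b^2 + 2g^2 + 2h^2 + 2h) + 1

(2b)^2 + (2g)^2 + (2h + 1)^2 = 4b^2 + 4g^2 + 4h^2 + 4h + 1
= 2(2b^2 + 2g^2 + 2h^2 + 2h) + 1.
Since 2b^2 + 2g^2 + 2h^2 + 2h is an integer, the sum of squares is of the form 2k+1 for an integer k.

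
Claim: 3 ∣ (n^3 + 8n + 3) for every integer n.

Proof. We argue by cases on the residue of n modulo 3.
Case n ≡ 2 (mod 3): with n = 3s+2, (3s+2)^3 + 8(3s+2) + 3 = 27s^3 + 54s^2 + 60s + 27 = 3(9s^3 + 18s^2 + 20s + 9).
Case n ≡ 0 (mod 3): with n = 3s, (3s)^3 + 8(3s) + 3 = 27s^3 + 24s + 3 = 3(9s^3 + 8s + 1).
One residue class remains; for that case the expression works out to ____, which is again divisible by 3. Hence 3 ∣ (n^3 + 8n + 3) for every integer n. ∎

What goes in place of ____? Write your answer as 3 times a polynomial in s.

The residues treated are {2, 0}, so the missing case is n ≡ 1 (mod 3); write n = 3s+1.
Then (3s+1)^3 + 8(3s+1) + 3 = 27s^3 + 27s^2 + 33s + 12 = 3(9s^3 + 9s^2 + 11s + 4).

3(9s^3 + 9s^2 + 11s + 4)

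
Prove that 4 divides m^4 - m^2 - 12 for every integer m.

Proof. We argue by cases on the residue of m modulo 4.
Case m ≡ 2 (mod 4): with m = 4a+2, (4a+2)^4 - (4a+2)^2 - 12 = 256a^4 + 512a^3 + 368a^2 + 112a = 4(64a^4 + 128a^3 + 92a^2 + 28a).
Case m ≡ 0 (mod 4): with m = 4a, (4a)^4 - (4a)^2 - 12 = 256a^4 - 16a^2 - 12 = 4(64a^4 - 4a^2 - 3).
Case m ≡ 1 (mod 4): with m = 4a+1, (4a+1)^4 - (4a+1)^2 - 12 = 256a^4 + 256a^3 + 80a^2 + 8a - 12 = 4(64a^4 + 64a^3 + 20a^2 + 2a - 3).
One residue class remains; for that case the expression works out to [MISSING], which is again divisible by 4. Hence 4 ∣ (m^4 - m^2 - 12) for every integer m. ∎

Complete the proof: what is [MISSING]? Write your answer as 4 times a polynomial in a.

Only m ≡ 3 (mod 4) is unaccounted for. Put m = 4a+3:
(4a+3)^4 - (4a+3)^2 - 12 expands to 256a^4 + 768a^3 + 848a^2 + 408a + 60,
and factoring out 4 leaves 4(64a^4 + 192a^3 + 212a^2 + 102a + 15).

4(64a^4 + 192a^3 + 212a^2 + 102a + 15)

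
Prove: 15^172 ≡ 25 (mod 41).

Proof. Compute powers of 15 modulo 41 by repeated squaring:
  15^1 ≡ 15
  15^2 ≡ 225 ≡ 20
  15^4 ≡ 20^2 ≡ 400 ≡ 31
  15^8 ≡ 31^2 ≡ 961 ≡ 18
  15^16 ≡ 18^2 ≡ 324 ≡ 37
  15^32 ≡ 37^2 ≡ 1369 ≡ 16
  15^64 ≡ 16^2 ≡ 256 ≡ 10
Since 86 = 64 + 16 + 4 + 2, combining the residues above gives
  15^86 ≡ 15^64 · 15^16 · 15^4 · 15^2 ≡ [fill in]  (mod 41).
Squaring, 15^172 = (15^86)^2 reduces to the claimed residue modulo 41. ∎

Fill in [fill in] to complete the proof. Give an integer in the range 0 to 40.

5

Multiply the listed residues: 10 · 37 · 31 · 20 = 370 → 11470 → 229400.
Reducing modulo 41: 229400 = 5595·41 + 5, so 15^86 ≡ 5.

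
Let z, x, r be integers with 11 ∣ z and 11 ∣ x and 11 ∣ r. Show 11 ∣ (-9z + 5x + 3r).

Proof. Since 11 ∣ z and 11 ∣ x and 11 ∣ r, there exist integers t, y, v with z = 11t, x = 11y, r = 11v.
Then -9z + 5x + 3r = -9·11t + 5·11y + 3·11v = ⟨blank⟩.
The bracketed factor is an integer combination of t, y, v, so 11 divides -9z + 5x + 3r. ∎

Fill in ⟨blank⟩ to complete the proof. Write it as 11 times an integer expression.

11(-9t + 3v + 5y)

Each term has a factor of 11: -9·11t + 5·11y + 3·11v = 11·(-9t + 3v + 5y).
Since -9t + 3v + 5y is an integer, 11 ∣ (-9z + 5x + 3r).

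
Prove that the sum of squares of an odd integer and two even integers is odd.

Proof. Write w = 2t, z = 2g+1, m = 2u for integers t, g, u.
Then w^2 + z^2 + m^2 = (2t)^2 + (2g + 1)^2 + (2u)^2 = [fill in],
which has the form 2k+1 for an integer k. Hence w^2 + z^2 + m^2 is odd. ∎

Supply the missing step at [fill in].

2(2g^2 + 2g + 2t^2 + 2u^2) + 1

(2t)^2 + (2g + 1)^2 + (2u)^2 = 4g^2 + 4g + 4t^2 + 4u^2 + 1
= 2(2g^2 + 2g + 2t^2 + 2u^2) + 1.
Since 2g^2 + 2g + 2t^2 + 2u^2 is an integer, the sum of squares is of the form 2k+1 for an integer k.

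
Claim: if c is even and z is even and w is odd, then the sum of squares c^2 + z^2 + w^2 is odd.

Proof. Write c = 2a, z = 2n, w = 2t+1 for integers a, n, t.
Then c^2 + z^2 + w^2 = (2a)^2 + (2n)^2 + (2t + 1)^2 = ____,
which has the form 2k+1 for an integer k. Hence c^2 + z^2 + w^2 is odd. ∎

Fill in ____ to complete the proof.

Expanding: (2a)^2 + (2n)^2 + (2t + 1)^2 = 4a^2 + 4n^2 + 4t^2 + 4t + 1.
Every term except the constant is even, so this is 2(2a^2 + 2n^2 + 2t^2 + 2t) + 1,
and 2a^2 + 2n^2 + 2t^2 + 2t ∈ ℤ gives the required form.

2(2a^2 + 2n^2 + 2t^2 + 2t) + 1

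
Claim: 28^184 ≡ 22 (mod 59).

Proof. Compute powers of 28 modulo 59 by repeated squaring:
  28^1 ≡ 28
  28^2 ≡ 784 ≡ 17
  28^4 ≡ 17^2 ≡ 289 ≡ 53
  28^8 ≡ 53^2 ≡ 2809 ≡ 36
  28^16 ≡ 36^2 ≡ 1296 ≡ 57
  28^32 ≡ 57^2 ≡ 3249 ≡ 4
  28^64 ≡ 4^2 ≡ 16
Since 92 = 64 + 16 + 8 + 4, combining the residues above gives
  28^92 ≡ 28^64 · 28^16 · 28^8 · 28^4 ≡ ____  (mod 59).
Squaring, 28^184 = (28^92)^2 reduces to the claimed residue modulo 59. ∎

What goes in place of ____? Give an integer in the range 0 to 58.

9

Multiply the listed residues: 16 · 57 · 36 · 53 = 912 → 32832 → 1740096.
Reducing modulo 59: 1740096 = 29493·59 + 9, so 28^92 ≡ 9.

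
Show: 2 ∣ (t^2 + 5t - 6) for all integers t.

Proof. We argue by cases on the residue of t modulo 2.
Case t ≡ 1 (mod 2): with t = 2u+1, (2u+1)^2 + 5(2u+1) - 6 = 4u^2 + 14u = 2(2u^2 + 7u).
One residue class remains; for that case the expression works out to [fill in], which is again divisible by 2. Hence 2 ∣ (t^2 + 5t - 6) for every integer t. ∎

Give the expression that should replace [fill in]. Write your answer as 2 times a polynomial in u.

The residues treated are {1}, so the missing case is t ≡ 0 (mod 2); write t = 2u.
Then (2u)^2 + 5(2u) - 6 = 4u^2 + 10u - 6 = 2(2u^2 + 5u - 3).

2(2u^2 + 5u - 3)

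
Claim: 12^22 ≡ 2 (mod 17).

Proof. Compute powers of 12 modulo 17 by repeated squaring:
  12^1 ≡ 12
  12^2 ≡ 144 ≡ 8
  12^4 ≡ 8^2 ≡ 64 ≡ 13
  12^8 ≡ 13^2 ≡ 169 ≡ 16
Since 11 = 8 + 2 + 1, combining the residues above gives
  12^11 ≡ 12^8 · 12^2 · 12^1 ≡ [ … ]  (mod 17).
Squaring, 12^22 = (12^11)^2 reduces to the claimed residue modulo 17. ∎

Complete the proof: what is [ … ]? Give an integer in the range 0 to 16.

6

12^8 · 12^2 · 12^1 ≡ 16 · 8 · 12 = 1536.
1536 mod 17 = 6, so 12^11 ≡ 6 (mod 17).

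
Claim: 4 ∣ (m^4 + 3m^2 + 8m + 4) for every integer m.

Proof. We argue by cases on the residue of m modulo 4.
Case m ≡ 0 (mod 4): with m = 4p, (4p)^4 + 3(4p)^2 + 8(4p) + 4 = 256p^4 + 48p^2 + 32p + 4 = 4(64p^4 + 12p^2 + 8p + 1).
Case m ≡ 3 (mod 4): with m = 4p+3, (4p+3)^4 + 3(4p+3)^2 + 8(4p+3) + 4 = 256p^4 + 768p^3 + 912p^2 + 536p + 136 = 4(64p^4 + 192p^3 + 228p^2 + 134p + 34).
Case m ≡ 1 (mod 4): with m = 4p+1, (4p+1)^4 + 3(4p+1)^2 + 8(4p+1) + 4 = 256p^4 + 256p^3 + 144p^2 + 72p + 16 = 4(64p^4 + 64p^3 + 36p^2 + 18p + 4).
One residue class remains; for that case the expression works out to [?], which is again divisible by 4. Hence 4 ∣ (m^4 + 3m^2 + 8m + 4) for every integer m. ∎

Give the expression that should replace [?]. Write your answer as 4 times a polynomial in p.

4(64p^4 + 128p^3 + 108p^2 + 52p + 12)

Only m ≡ 2 (mod 4) is unaccounted for. Put m = 4p+2:
(4p+2)^4 + 3(4p+2)^2 + 8(4p+2) + 4 expands to 256p^4 + 512p^3 + 432p^2 + 208p + 48,
and factoring out 4 leaves 4(64p^4 + 128p^3 + 108p^2 + 52p + 12).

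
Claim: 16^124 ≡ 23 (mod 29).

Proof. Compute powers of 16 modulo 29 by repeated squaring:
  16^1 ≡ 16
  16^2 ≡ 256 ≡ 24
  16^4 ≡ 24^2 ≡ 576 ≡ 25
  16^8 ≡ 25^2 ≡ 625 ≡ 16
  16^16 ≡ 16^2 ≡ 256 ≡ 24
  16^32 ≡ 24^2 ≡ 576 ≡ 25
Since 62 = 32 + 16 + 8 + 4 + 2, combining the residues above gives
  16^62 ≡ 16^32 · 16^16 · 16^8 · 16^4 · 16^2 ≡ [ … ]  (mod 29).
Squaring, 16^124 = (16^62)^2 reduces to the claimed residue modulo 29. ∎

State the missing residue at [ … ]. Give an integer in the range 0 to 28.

16^32 · 16^16 · 16^8 · 16^4 · 16^2 ≡ 25 · 24 · 16 · 25 · 24 = 5760000.
5760000 mod 29 = 20, so 16^62 ≡ 20 (mod 29).

20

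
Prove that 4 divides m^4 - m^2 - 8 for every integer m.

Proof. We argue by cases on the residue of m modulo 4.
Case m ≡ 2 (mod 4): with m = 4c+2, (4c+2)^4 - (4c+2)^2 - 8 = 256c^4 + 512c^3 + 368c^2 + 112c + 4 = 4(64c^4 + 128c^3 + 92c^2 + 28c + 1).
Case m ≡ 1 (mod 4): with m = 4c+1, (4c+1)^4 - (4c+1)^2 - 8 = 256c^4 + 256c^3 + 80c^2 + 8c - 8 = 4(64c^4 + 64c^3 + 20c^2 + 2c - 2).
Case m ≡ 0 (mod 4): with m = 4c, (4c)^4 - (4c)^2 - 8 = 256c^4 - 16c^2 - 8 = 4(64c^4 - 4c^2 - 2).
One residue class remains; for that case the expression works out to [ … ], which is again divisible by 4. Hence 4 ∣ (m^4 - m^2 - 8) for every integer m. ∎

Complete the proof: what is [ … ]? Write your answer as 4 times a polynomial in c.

4(64c^4 + 192c^3 + 212c^2 + 102c + 16)

Only m ≡ 3 (mod 4) is unaccounted for. Put m = 4c+3:
(4c+3)^4 - (4c+3)^2 - 8 expands to 256c^4 + 768c^3 + 848c^2 + 408c + 64,
and factoring out 4 leaves 4(64c^4 + 192c^3 + 212c^2 + 102c + 16).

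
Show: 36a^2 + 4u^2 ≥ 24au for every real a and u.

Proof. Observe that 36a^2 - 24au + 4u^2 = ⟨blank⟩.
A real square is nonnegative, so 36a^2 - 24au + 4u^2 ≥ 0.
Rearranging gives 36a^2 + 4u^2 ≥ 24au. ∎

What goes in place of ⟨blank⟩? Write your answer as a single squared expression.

36a^2 - 24au + 4u^2 is a perfect-square trinomial: the outer terms are (6a)^2 and (2u)^2, and the cross term is -2·6a·2u.
So 36a^2 - 24au + 4u^2 = (6a - 2u)^2 ≥ 0.

(6a - 2u)^2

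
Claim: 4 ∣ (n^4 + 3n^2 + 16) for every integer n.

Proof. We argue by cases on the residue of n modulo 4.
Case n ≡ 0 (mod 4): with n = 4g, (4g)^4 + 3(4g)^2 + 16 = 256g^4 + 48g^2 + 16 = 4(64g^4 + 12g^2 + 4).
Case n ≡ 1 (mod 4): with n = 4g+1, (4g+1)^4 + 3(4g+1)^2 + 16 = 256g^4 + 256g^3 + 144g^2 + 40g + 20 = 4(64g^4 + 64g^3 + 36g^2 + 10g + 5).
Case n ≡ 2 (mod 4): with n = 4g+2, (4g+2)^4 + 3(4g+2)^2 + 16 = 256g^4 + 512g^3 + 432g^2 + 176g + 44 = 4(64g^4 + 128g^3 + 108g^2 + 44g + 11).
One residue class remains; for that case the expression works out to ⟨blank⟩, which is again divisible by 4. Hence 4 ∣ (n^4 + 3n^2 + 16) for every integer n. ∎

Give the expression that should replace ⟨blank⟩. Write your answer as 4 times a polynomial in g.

4(64g^4 + 192g^3 + 228g^2 + 126g + 31)

The residues treated are {0, 1, 2}, so the missing case is n ≡ 3 (mod 4); write n = 4g+3.
Then (4g+3)^4 + 3(4g+3)^2 + 16 = 256g^4 + 768g^3 + 912g^2 + 504g + 124 = 4(64g^4 + 192g^3 + 228g^2 + 126g + 31).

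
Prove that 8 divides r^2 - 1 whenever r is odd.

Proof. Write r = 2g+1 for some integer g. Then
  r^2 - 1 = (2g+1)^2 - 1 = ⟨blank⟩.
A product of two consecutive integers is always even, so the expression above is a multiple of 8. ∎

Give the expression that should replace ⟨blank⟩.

4g(g + 1)

(2g+1)^2 - 1 = 4g^2 + 4g + 1 - 1 = 4g^2 + 4g = 4g(g+1).
Since g and g+1 are consecutive, g(g+1) is even, and 4·(even) is a multiple of 8.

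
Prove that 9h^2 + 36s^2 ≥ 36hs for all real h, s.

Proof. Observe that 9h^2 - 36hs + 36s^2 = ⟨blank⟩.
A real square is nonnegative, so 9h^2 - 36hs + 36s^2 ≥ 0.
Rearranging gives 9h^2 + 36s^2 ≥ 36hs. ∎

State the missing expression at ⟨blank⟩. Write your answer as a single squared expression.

The leading and trailing coefficients are 3^2 and 6^2, and 36 = 2·3·6, so the trinomial is (3h - 6s)^2.
Hence 9h^2 - 36hs + 36s^2 ≥ 0.

(3h - 6s)^2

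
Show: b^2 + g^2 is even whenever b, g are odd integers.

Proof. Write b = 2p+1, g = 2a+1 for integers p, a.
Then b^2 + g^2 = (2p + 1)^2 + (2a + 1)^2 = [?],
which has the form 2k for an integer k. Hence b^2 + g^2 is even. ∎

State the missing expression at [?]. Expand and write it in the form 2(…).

(2p + 1)^2 + (2a + 1)^2 = 4a^2 + 4a + 4p^2 + 4p + 2
= 2(2a^2 + 2a + 2p^2 + 2p + 1).
Since 2a^2 + 2a + 2p^2 + 2p + 1 is an integer, the sum of squares is of the form 2k for an integer k.

2(2a^2 + 2a + 2p^2 + 2p + 1)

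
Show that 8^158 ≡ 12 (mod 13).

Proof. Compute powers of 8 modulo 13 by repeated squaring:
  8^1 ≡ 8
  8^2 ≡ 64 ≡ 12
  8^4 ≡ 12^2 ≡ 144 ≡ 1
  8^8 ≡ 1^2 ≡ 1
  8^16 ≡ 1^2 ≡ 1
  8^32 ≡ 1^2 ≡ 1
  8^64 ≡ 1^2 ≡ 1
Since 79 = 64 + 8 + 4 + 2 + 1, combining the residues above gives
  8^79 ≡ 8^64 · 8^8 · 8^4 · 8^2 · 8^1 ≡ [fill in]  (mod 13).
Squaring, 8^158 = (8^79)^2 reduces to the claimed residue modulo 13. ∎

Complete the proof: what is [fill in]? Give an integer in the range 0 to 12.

5

Multiply the listed residues: 1 · 1 · 1 · 12 · 8 = 1 → 1 → 12 → 96.
Reducing modulo 13: 96 = 7·13 + 5, so 8^79 ≡ 5.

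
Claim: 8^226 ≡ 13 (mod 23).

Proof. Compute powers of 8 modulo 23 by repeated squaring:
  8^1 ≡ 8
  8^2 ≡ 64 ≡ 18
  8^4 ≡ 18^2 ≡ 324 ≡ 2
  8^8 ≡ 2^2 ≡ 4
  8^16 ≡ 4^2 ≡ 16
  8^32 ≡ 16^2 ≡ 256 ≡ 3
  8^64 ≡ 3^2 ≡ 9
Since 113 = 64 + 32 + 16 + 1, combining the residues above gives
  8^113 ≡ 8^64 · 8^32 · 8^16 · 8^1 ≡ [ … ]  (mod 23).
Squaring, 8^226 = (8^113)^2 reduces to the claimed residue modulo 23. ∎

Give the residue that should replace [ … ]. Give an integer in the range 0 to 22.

6

Multiply the listed residues: 9 · 3 · 16 · 8 = 27 → 432 → 3456.
Reducing modulo 23: 3456 = 150·23 + 6, so 8^113 ≡ 6.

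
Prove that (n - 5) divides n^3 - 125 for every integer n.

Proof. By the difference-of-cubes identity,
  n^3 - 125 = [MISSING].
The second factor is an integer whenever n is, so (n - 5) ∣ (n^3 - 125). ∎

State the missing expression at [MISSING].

(n - 5)(n^2 + 5n + 25)

Polynomial division of n^3 - 125 by n - 5 leaves remainder 0 and quotient n^2 + 5n + 25.
Hence n^3 - 125 = (n - 5)(n^2 + 5n + 25).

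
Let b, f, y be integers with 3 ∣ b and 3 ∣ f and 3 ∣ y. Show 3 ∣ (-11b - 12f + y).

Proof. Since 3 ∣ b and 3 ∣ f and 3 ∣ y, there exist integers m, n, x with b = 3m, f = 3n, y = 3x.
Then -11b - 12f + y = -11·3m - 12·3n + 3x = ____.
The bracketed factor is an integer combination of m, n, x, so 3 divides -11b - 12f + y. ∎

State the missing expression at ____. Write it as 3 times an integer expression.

3(-11m - 12n + x)

Pull the common 3 out of every term: -11·3m - 12·3n + 3x = 3(-11m - 12n + x).
-11m - 12n + x is an integer, which exhibits the divisibility.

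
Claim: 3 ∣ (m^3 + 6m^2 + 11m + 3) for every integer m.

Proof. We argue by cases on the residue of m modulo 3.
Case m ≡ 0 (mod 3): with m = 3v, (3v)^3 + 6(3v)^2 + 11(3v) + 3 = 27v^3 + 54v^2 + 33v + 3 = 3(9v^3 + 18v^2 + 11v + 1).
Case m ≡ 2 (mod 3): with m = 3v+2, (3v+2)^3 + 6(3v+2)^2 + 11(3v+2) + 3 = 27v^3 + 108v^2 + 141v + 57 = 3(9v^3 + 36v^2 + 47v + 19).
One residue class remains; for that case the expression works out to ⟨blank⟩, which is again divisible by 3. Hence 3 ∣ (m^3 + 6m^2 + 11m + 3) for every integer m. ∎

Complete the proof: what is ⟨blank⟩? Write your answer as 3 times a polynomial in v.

3(9v^3 + 27v^2 + 26v + 7)

The residues treated are {0, 2}, so the missing case is m ≡ 1 (mod 3); write m = 3v+1.
Then (3v+1)^3 + 6(3v+1)^2 + 11(3v+1) + 3 = 27v^3 + 81v^2 + 78v + 21 = 3(9v^3 + 27v^2 + 26v + 7).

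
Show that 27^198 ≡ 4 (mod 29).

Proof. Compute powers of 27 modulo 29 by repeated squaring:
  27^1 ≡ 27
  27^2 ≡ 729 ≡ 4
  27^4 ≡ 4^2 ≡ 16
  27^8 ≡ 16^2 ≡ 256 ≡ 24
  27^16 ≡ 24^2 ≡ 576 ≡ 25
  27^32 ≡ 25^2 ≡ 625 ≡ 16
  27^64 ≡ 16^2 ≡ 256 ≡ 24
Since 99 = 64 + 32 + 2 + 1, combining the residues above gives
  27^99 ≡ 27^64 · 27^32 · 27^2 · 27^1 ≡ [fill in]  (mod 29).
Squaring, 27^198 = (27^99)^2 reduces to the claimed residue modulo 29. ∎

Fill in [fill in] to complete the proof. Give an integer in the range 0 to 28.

27^64 · 27^32 · 27^2 · 27^1 ≡ 24 · 16 · 4 · 27 = 41472.
41472 mod 29 = 2, so 27^99 ≡ 2 (mod 29).

2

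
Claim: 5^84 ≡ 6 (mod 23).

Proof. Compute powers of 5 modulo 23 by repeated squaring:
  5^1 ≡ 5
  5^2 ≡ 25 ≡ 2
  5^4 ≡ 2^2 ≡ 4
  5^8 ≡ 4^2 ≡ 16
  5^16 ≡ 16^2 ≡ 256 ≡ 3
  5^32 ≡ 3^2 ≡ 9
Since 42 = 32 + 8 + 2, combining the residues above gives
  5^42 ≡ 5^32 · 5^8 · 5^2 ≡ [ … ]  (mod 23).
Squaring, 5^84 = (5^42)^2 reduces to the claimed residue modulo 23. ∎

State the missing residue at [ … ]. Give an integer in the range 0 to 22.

12

Multiply the listed residues: 9 · 16 · 2 = 144 → 288.
Reducing modulo 23: 288 = 12·23 + 12, so 5^42 ≡ 12.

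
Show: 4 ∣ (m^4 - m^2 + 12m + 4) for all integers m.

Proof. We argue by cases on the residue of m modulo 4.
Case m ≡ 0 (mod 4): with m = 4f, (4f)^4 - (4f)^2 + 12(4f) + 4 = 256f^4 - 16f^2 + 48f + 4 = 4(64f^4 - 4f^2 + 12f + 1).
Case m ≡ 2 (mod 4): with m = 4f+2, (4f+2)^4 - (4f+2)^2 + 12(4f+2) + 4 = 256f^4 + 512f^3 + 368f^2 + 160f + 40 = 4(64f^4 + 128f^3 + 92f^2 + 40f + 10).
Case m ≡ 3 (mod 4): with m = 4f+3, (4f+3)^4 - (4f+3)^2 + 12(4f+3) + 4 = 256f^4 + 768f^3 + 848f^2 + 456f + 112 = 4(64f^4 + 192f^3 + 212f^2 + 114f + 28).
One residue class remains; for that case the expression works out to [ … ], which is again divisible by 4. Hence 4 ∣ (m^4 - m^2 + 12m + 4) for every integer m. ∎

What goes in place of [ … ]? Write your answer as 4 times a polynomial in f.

The residues treated are {0, 2, 3}, so the missing case is m ≡ 1 (mod 4); write m = 4f+1.
Then (4f+1)^4 - (4f+1)^2 + 12(4f+1) + 4 = 256f^4 + 256f^3 + 80f^2 + 56f + 16 = 4(64f^4 + 64f^3 + 20f^2 + 14f + 4).

4(64f^4 + 64f^3 + 20f^2 + 14f + 4)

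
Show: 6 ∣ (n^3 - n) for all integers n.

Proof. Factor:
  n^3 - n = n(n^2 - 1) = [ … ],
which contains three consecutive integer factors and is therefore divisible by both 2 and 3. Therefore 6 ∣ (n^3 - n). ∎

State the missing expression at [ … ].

(n - 1)n(n + 1)

n(n^2 - 1) = n(n - 1)(n + 1) = (n - 1)n(n + 1).
These three factors are consecutive integers, so their product is divisible by 6.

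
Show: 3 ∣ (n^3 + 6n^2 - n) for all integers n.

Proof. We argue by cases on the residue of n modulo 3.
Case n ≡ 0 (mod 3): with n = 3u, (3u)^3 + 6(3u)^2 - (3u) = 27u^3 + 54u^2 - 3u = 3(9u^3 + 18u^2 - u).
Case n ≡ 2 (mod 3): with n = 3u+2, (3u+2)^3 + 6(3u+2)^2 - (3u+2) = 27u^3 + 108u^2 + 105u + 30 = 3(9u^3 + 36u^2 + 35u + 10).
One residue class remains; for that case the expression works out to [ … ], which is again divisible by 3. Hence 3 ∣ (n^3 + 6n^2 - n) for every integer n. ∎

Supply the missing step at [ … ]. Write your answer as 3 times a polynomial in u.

3(9u^3 + 27u^2 + 14u + 2)

The residues treated are {0, 2}, so the missing case is n ≡ 1 (mod 3); write n = 3u+1.
Then (3u+1)^3 + 6(3u+1)^2 - (3u+1) = 27u^3 + 81u^2 + 42u + 6 = 3(9u^3 + 27u^2 + 14u + 2).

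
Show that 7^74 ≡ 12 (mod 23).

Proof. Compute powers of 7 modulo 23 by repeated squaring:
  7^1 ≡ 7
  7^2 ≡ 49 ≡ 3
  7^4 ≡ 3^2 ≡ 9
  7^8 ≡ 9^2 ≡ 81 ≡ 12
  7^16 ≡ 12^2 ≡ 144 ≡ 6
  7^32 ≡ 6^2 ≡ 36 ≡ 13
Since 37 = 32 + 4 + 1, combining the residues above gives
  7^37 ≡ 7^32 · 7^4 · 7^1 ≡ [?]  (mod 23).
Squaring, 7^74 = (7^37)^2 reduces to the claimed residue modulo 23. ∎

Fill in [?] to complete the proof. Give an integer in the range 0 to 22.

7^32 · 7^4 · 7^1 ≡ 13 · 9 · 7 = 819.
819 mod 23 = 14, so 7^37 ≡ 14 (mod 23).

14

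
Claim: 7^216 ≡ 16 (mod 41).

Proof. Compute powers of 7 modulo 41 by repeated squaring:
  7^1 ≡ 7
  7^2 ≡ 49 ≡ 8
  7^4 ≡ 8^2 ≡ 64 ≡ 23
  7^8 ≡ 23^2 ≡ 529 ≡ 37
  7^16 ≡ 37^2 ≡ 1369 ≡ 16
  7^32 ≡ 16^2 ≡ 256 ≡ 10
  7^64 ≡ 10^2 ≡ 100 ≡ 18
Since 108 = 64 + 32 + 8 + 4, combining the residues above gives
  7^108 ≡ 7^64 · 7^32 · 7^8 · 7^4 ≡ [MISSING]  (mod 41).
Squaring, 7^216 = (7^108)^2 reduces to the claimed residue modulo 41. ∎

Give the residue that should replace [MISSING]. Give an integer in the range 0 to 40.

7^64 · 7^32 · 7^8 · 7^4 ≡ 18 · 10 · 37 · 23 = 153180.
153180 mod 41 = 4, so 7^108 ≡ 4 (mod 41).

4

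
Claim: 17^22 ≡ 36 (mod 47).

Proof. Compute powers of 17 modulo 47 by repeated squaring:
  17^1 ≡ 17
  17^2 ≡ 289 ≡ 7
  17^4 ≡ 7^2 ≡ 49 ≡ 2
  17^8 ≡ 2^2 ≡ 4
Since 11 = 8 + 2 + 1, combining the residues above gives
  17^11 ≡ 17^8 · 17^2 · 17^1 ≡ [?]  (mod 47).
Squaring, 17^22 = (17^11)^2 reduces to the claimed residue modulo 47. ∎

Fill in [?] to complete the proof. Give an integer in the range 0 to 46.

17^8 · 17^2 · 17^1 ≡ 4 · 7 · 17 = 476.
476 mod 47 = 6, so 17^11 ≡ 6 (mod 47).

6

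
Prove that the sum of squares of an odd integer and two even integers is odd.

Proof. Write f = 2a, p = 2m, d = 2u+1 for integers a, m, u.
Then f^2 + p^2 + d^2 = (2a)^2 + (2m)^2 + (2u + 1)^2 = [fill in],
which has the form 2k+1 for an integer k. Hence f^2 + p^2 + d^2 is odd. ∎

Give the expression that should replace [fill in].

(2a)^2 + (2m)^2 + (2u + 1)^2 = 4a^2 + 4m^2 + 4u^2 + 4u + 1
= 2(2a^2 + 2m^2 + 2u^2 + 2u) + 1.
Since 2a^2 + 2m^2 + 2u^2 + 2u is an integer, the sum of squares is of the form 2k+1 for an integer k.

2(2a^2 + 2m^2 + 2u^2 + 2u) + 1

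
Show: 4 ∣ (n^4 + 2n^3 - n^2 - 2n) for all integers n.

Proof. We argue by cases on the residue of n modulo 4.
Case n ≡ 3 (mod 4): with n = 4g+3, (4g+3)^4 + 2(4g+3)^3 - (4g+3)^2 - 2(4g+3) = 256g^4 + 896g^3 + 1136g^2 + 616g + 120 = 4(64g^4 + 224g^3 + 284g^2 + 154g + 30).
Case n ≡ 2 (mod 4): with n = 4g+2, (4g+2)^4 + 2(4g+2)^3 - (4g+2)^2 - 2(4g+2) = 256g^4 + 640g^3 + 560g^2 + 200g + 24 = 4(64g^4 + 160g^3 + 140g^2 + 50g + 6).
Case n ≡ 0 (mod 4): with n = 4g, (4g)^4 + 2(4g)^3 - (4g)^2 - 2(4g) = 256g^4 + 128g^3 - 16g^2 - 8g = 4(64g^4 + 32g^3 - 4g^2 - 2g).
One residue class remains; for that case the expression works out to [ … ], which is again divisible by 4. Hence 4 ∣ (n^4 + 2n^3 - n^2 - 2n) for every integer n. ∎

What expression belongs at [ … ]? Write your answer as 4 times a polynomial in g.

4(64g^4 + 96g^3 + 44g^2 + 6g)

The residues treated are {3, 2, 0}, so the missing case is n ≡ 1 (mod 4); write n = 4g+1.
Then (4g+1)^4 + 2(4g+1)^3 - (4g+1)^2 - 2(4g+1) = 256g^4 + 384g^3 + 176g^2 + 24g = 4(64g^4 + 96g^3 + 44g^2 + 6g).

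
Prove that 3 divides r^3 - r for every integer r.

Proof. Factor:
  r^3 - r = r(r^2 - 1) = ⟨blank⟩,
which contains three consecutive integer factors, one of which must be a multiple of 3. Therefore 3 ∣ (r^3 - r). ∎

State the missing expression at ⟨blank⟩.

r(r^2 - 1) = r(r - 1)(r + 1) = (r - 1)r(r + 1).
These three factors are consecutive integers, so their product is divisible by 3.

(r - 1)r(r + 1)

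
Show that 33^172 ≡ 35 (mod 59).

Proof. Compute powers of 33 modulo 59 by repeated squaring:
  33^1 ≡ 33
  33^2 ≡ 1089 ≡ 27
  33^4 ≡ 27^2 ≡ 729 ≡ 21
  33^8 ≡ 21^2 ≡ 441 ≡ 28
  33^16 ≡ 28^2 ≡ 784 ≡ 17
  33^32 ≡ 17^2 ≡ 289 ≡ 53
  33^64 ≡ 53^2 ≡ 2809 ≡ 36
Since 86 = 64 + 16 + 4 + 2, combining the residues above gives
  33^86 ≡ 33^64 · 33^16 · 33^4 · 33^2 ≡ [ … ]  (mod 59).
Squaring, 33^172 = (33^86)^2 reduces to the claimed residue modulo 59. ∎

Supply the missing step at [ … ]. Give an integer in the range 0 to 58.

Multiply the listed residues: 36 · 17 · 21 · 27 = 612 → 12852 → 347004.
Reducing modulo 59: 347004 = 5881·59 + 25, so 33^86 ≡ 25.

25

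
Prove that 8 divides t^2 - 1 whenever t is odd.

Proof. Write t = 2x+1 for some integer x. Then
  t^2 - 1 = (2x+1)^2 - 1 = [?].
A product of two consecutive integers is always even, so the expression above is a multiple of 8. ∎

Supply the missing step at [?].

(2x+1)^2 - 1 = 4x^2 + 4x + 1 - 1 = 4x^2 + 4x = 4x(x+1).
Since x and x+1 are consecutive, x(x+1) is even, and 4·(even) is a multiple of 8.

4x(x + 1)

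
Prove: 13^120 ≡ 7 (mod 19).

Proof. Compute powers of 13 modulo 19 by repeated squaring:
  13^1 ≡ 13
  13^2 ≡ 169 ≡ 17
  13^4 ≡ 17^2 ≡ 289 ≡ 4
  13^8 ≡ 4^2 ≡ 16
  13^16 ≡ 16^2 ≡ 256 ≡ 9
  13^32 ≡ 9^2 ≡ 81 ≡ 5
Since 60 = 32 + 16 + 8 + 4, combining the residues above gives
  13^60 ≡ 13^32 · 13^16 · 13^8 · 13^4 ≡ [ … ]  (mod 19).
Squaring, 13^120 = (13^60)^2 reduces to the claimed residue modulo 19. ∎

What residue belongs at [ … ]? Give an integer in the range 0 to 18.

Multiply the listed residues: 5 · 9 · 16 · 4 = 45 → 720 → 2880.
Reducing modulo 19: 2880 = 151·19 + 11, so 13^60 ≡ 11.

11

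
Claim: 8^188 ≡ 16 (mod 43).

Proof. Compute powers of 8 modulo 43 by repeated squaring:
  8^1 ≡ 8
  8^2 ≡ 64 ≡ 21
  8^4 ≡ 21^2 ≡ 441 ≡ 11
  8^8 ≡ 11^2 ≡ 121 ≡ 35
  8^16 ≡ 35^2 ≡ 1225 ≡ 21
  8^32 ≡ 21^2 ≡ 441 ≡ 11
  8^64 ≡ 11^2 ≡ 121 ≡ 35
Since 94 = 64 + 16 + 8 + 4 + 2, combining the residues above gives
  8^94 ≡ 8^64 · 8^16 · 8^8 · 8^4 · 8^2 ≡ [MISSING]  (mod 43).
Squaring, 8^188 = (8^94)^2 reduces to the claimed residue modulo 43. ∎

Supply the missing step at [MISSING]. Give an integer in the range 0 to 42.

4

Multiply the listed residues: 35 · 21 · 35 · 11 · 21 = 735 → 25725 → 282975 → 5942475.
Reducing modulo 43: 5942475 = 138197·43 + 4, so 8^94 ≡ 4.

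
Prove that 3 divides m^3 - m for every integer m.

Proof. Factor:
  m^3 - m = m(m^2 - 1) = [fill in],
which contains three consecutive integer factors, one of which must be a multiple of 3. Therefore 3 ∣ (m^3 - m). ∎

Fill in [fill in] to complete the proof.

m(m^2 - 1) = m(m - 1)(m + 1) = (m - 1)m(m + 1).
These three factors are consecutive integers, so their product is divisible by 3.

(m - 1)m(m + 1)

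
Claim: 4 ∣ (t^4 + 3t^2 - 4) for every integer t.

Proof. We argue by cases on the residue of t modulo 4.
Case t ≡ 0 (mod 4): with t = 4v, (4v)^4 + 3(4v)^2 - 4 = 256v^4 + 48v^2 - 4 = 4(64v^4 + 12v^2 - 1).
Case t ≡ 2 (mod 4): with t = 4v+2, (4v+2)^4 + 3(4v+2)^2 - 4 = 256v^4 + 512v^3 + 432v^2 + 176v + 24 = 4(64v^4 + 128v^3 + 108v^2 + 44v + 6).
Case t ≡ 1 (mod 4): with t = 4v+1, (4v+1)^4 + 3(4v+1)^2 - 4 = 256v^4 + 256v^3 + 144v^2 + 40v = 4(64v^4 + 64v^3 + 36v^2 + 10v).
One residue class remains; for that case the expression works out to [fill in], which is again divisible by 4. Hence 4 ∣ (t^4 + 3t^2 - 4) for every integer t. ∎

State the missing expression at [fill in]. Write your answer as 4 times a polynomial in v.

4(64v^4 + 192v^3 + 228v^2 + 126v + 26)

The residues treated are {0, 2, 1}, so the missing case is t ≡ 3 (mod 4); write t = 4v+3.
Then (4v+3)^4 + 3(4v+3)^2 - 4 = 256v^4 + 768v^3 + 912v^2 + 504v + 104 = 4(64v^4 + 192v^3 + 228v^2 + 126v + 26).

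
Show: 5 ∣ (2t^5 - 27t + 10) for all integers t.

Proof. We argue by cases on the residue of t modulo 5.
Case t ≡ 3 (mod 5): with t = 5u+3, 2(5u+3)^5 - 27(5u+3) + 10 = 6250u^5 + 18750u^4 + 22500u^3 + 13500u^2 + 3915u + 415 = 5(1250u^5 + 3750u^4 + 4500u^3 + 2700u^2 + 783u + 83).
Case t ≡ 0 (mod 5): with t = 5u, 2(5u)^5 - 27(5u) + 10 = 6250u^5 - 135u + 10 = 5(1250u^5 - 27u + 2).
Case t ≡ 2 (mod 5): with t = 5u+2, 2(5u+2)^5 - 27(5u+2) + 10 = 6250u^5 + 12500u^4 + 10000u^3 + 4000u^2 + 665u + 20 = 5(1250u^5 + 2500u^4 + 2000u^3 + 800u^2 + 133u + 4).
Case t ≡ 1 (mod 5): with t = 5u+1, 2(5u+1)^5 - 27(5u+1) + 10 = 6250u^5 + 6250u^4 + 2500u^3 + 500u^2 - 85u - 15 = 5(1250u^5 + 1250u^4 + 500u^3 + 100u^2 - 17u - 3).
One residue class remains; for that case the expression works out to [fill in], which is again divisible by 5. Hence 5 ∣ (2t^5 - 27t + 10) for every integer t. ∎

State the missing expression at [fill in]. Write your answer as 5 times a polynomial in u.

5(1250u^5 + 5000u^4 + 8000u^3 + 6400u^2 + 2533u + 390)

Only t ≡ 4 (mod 5) is unaccounted for. Put t = 5u+4:
2(5u+4)^5 - 27(5u+4) + 10 expands to 6250u^5 + 25000u^4 + 40000u^3 + 32000u^2 + 12665u + 1950,
and factoring out 5 leaves 5(1250u^5 + 5000u^4 + 8000u^3 + 6400u^2 + 2533u + 390).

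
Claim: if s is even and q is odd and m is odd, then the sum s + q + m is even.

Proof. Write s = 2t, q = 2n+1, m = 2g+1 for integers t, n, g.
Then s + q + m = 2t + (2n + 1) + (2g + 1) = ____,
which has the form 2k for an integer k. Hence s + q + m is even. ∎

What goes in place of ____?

Expanding: 2t + (2n + 1) + (2g + 1) = 2g + 2n + 2t + 2.
Every term is even; pulling out the factor of 2 gives 2(g + n + t + 1).

2(g + n + t + 1)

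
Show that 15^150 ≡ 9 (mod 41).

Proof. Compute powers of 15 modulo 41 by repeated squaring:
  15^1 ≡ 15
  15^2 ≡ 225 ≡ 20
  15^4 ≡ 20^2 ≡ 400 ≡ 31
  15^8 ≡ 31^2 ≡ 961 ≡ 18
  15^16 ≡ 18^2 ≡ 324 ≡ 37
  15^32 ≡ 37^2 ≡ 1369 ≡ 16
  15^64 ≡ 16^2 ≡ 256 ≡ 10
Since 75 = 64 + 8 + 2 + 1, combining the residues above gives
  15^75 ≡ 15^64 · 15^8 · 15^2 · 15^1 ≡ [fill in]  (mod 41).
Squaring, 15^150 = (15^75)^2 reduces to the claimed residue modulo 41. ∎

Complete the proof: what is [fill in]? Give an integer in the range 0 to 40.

15^64 · 15^8 · 15^2 · 15^1 ≡ 10 · 18 · 20 · 15 = 54000.
54000 mod 41 = 3, so 15^75 ≡ 3 (mod 41).

3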